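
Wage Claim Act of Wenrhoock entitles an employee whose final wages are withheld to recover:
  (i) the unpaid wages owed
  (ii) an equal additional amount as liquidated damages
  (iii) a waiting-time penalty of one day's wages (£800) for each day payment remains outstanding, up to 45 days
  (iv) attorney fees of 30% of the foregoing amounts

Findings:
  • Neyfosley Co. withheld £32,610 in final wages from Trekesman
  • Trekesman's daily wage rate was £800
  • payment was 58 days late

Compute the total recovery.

£131,586

Liquidated damages (equal amount): £32,610
Penalty days: min(58, 45) = 45
Waiting-time penalty: 45 × £800 = £36,000
Subtotal: £32,610 + £32,610 + £36,000 = £101,220
Attorney fees: 30% of £101,220 = £30,366
Total award: £101,220 + £30,366 = £131,586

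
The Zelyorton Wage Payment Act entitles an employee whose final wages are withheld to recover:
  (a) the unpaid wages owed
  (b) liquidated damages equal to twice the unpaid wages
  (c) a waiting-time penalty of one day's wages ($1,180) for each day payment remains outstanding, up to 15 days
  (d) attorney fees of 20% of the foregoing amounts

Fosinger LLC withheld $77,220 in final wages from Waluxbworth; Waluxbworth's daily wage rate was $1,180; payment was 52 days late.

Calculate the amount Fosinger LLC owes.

Doubled: 2 × $77,220 = $154,440
Penalty days: min(52, 15) = 15
Waiting-time penalty: 15 × $1,180 = $17,700
Subtotal: $77,220 + $154,440 + $17,700 = $249,360
Attorney fees: 20% of $249,360 = $49,872
Total award: $249,360 + $49,872 = $299,232

$299,232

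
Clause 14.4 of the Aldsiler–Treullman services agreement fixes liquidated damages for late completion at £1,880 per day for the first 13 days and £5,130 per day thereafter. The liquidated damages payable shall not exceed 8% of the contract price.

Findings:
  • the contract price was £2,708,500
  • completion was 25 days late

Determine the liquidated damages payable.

£86,000

First 13 days: 13 × £1,880 = £24,440
Remaining days: (25 − 13) × £5,130 = £61,560
Accrued per-day damages: £24,440 + £61,560 = £86,000
Cap: 8% of £2,708,500 = £216,680
Cap at £216,680: £86,000 is within the cap, no reduction.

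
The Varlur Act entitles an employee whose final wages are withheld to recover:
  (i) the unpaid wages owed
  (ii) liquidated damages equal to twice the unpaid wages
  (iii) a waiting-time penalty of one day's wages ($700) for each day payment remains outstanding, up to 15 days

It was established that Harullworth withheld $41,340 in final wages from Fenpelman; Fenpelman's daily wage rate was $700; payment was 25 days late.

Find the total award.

Doubled: 2 × $41,340 = $82,680
Penalty days: min(25, 15) = 15
Waiting-time penalty: 15 × $700 = $10,500
Total award: $41,340 + $82,680 + $10,500 = $134,520

$134,520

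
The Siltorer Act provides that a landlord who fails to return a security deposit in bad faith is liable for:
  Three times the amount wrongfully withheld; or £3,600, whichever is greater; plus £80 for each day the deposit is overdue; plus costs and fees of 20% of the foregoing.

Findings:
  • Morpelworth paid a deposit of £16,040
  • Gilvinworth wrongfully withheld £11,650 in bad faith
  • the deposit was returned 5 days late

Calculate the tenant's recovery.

Trebled: 3 × £11,650 = £34,950
Minimum £3,600: £34,950 meets the minimum, no increase.
Late-return penalty: 5 × £80 = £400
Damages plus late penalty: £34,950 + £400 = £35,350
Costs and fees: 20% of £35,350 = £7,070
Total recovery: £35,350 + £7,070 = £42,420

Recovery: £42,420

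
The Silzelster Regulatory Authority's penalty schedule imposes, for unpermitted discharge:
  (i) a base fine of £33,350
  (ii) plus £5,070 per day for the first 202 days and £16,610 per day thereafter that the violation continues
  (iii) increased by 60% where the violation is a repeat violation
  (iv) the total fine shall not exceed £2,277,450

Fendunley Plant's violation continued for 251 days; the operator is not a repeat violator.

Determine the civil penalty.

First 202 days: 202 × £5,070 = £1,024,140
Remaining days: (251 − 202) × £16,610 = £813,890
Per-day component: £1,024,140 + £813,890 = £1,838,030
Base plus per-day: £33,350 + £1,838,030 = £1,871,380
The operator is not a repeat violator: no 60% increase.
Cap at £2,277,450: £1,871,380 is within the cap, no reduction.

£1,871,380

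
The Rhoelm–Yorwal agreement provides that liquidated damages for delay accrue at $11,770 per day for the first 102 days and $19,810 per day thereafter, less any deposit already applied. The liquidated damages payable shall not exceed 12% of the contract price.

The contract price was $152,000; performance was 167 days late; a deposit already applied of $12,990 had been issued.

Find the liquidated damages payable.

$18,240

First 102 days: 102 × $11,770 = $1,200,540
Remaining days: (167 − 102) × $19,810 = $1,287,650
Accrued per-day damages: $1,200,540 + $1,287,650 = $2,488,190
Less deposit already applied: $2,488,190 − $12,990 = $2,475,200
Cap: 12% of $152,000 = $18,240
Cap at $18,240: $2,475,200 exceeds the cap → $18,240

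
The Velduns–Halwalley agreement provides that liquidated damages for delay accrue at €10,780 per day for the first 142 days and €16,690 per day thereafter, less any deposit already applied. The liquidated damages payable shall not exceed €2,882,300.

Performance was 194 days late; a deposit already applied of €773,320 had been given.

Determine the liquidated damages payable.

€1,625,320

First 142 days: 142 × €10,780 = €1,530,760
Remaining days: (194 − 142) × €16,690 = €867,880
Accrued per-day damages: €1,530,760 + €867,880 = €2,398,640
Less deposit already applied: €2,398,640 − €773,320 = €1,625,320
Cap at €2,882,300: €1,625,320 is within the cap, no reduction.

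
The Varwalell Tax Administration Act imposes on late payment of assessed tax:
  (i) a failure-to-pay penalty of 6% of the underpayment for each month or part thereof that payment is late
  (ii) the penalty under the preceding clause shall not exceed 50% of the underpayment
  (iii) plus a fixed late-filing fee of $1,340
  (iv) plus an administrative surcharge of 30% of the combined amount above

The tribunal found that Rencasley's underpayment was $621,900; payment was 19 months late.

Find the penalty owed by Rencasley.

$405,977

Accrued rate: 6% × 19 = 114%, capped at 50% → 50%
Failure-to-pay penalty: 50% of $621,900 = $310,950
Penalty before surcharge: $310,950 + $1,340 = $312,290
Administrative surcharge: 30% of $312,290 = $93,687
Total penalty: $312,290 + $93,687 = $405,977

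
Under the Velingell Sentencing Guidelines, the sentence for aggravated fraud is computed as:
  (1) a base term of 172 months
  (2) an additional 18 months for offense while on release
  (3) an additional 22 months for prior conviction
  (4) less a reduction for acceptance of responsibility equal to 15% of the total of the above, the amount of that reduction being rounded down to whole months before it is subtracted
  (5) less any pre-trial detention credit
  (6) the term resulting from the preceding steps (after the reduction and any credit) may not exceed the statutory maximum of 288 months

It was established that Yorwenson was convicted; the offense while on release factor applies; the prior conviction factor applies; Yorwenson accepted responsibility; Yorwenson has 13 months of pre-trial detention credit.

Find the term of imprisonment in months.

Offense while on release enhancement: +18 months
Prior conviction enhancement: +22 months
Adjusted term: 172 months + 18 months + 22 months = 212 months
Acceptance of responsibility reduction: 15% of 212 months = 31 months (rounded down)
After reduction: 212 − 31 = 181 months
Less pre-trial detention credit: 181 months − 13 months = 168 months
Cap at 288 months: 168 months is within the cap, no reduction.

168 months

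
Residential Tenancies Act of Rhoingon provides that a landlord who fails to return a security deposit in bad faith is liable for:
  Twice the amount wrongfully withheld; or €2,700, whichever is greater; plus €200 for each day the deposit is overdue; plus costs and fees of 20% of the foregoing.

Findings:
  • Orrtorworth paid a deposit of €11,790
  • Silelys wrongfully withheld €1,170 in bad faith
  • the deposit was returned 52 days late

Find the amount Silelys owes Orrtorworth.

Doubled: 2 × €1,170 = €2,340
Minimum €2,700: €2,340 is below the minimum → €2,700
Late-return penalty: 52 × €200 = €10,400
Damages plus late penalty: €2,700 + €10,400 = €13,100
Costs and fees: 20% of €13,100 = €2,620
Total recovery: €13,100 + €2,620 = €15,720

Recovery: €15,720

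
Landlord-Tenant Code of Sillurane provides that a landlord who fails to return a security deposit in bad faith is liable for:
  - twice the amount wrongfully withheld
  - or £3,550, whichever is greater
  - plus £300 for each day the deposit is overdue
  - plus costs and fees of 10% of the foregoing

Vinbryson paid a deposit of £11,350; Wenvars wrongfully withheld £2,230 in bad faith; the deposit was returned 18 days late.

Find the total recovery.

£10,846

Doubled: 2 × £2,230 = £4,460
Minimum £3,550: £4,460 meets the minimum, no increase.
Late-return penalty: 18 × £300 = £5,400
Damages plus late penalty: £4,460 + £5,400 = £9,860
Costs and fees: 10% of £9,860 = £986
Total recovery: £9,860 + £986 = £10,846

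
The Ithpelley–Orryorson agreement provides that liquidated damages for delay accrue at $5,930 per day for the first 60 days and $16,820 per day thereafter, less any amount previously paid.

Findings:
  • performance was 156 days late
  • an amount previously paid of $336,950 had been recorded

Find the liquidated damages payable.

Liquidated damages: $1,633,570

First 60 days: 60 × $5,930 = $355,800
Remaining days: (156 − 60) × $16,820 = $1,614,720
Accrued per-day damages: $355,800 + $1,614,720 = $1,970,520
Less amount previously paid: $1,970,520 − $336,950 = $1,633,570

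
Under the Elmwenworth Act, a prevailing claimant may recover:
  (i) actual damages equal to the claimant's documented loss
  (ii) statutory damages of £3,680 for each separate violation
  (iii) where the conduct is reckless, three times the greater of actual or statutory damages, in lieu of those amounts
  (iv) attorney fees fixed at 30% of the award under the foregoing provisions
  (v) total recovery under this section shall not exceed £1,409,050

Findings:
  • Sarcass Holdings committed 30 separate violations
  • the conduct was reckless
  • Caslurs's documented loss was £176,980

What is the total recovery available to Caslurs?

£690,222

Statutory damages: 30 × £3,680 = £110,400
Greater of actual damages (£176,980) or statutory damages (£110,400): £176,980
Trebled: 3 × £176,980 = £530,940
Attorney fees: 30% of £530,940 = £159,282
Total before cap: £530,940 + £159,282 = £690,222
Cap at £1,409,050: £690,222 is within the cap, no reduction.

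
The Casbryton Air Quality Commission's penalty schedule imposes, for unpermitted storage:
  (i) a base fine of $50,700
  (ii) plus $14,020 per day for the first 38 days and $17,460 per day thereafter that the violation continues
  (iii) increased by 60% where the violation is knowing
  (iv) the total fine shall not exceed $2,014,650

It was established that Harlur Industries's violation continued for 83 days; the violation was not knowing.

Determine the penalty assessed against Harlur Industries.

Civil penalty: $1,369,160

First 38 days: 38 × $14,020 = $532,760
Remaining days: (83 − 38) × $17,460 = $785,700
Per-day component: $532,760 + $785,700 = $1,318,460
Base plus per-day: $50,700 + $1,318,460 = $1,369,160
The violation was not knowing: no 60% increase.
Cap at $2,014,650: $1,369,160 is within the cap, no reduction.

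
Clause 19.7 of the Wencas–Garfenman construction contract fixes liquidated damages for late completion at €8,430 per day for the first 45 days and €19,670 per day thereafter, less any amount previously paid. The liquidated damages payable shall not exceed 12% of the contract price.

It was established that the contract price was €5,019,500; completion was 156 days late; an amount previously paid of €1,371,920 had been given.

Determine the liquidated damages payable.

First 45 days: 45 × €8,430 = €379,350
Remaining days: (156 − 45) × €19,670 = €2,183,370
Accrued per-day damages: €379,350 + €2,183,370 = €2,562,720
Less amount previously paid: €2,562,720 − €1,371,920 = €1,190,800
Cap: 12% of €5,019,500 = €602,340
Cap at €602,340: €1,190,800 exceeds the cap → €602,340

€602,340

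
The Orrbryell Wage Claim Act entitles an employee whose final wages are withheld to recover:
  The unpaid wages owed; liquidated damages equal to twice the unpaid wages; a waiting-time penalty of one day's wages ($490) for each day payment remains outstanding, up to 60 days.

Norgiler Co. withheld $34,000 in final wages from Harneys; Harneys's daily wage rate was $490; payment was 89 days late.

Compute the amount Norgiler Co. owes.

Doubled: 2 × $34,000 = $68,000
Penalty days: min(89, 60) = 60
Waiting-time penalty: 60 × $490 = $29,400
Total award: $34,000 + $68,000 + $29,400 = $131,400

$131,400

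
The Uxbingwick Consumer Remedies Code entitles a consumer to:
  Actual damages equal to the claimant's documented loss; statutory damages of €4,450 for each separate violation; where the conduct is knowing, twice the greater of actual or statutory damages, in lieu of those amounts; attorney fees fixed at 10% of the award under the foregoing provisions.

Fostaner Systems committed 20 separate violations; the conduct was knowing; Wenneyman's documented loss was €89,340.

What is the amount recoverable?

€196,548

Statutory damages: 20 × €4,450 = €89,000
Greater of actual damages (€89,340) or statutory damages (€89,000): €89,340
Doubled: 2 × €89,340 = €178,680
Attorney fees: 10% of €178,680 = €17,868
Total recovery: €178,680 + €17,868 = €196,548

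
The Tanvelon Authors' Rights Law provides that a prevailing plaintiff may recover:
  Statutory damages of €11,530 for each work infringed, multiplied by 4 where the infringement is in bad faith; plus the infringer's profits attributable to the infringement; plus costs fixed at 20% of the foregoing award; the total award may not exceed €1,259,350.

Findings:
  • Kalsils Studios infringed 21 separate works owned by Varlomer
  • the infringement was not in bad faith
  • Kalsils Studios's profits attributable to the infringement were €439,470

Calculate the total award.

€817,920

Statutory damages: 21 × €11,530 = €242,130
Infringement not in bad faith: no ×4 enhancement.
Combined award: €242,130 + €439,470 = €681,600
Costs: 20% of €681,600 = €136,320
Award plus costs: €681,600 + €136,320 = €817,920
Cap at €1,259,350: €817,920 is within the cap, no reduction.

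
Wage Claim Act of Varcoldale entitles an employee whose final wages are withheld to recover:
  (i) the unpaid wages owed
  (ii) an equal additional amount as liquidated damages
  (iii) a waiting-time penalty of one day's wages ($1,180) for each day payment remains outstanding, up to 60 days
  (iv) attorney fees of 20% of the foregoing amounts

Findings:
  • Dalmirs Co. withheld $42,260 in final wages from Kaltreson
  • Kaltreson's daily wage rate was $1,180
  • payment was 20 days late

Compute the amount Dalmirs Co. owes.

Liquidated damages (equal amount): $42,260
Penalty days: min(20, 60) = 20
Waiting-time penalty: 20 × $1,180 = $23,600
Subtotal: $42,260 + $42,260 + $23,600 = $108,120
Attorney fees: 20% of $108,120 = $21,624
Total award: $108,120 + $21,624 = $129,744

$129,744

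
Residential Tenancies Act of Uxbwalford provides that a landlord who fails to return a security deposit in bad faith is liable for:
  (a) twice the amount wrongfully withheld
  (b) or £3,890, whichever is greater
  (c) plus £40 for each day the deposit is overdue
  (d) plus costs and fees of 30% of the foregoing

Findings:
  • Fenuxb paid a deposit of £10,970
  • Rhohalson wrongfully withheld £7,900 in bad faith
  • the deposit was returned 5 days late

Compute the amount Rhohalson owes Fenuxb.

£20,800

Doubled: 2 × £7,900 = £15,800
Minimum £3,890: £15,800 meets the minimum, no increase.
Late-return penalty: 5 × £40 = £200
Damages plus late penalty: £15,800 + £200 = £16,000
Costs and fees: 30% of £16,000 = £4,800
Total recovery: £16,000 + £4,800 = £20,800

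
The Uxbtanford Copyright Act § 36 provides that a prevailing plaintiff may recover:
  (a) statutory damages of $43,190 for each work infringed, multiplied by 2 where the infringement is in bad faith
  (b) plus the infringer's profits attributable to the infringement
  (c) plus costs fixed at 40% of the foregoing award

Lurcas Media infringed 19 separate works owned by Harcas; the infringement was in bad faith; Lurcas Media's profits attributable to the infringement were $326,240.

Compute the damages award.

Award: $2,754,444

Statutory damages: 19 × $43,190 = $820,610
Doubled: 2 × $820,610 = $1,641,220
Combined award: $1,641,220 + $326,240 = $1,967,460
Costs: 40% of $1,967,460 = $786,984
Award plus costs: $1,967,460 + $786,984 = $2,754,444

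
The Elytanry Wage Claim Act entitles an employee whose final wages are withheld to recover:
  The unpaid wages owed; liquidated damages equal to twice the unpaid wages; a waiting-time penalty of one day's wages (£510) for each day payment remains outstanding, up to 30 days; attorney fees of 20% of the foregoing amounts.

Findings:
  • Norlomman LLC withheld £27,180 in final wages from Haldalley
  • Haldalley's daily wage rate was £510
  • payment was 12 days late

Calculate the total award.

Doubled: 2 × £27,180 = £54,360
Penalty days: min(12, 30) = 12
Waiting-time penalty: 12 × £510 = £6,120
Subtotal: £27,180 + £54,360 + £6,120 = £87,660
Attorney fees: 20% of £87,660 = £17,532
Total award: £87,660 + £17,532 = £105,192

£105,192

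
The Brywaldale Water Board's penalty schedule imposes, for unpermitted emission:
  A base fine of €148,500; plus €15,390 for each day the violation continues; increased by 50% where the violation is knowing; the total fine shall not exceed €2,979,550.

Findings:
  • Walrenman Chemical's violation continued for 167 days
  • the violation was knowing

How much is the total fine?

Per-day component: 167 × €15,390 = €2,570,130
Base plus per-day: €148,500 + €2,570,130 = €2,718,630
Enhancement: 50% of €2,718,630 = €1,359,315
Enhanced fine: €2,718,630 + €1,359,315 = €4,077,945
Cap at €2,979,550: €4,077,945 exceeds the cap → €2,979,550

€2,979,550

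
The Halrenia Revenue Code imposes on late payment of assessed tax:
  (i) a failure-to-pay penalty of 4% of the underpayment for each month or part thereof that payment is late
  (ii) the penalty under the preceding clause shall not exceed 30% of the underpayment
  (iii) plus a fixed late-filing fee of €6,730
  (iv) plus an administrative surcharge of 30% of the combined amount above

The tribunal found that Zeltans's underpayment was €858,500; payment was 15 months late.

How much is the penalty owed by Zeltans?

€343,564

Accrued rate: 4% × 15 = 60%, capped at 30% → 30%
Failure-to-pay penalty: 30% of €858,500 = €257,550
Penalty before surcharge: €257,550 + €6,730 = €264,280
Administrative surcharge: 30% of €264,280 = €79,284
Total penalty: €264,280 + €79,284 = €343,564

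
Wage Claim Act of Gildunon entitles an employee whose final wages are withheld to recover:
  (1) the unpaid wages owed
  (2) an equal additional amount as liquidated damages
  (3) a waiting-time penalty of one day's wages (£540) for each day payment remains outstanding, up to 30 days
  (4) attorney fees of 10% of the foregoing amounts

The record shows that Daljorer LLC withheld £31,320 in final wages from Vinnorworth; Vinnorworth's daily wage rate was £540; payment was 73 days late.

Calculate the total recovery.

£86,724

Liquidated damages (equal amount): £31,320
Penalty days: min(73, 30) = 30
Waiting-time penalty: 30 × £540 = £16,200
Subtotal: £31,320 + £31,320 + £16,200 = £78,840
Attorney fees: 10% of £78,840 = £7,884
Total award: £78,840 + £7,884 = £86,724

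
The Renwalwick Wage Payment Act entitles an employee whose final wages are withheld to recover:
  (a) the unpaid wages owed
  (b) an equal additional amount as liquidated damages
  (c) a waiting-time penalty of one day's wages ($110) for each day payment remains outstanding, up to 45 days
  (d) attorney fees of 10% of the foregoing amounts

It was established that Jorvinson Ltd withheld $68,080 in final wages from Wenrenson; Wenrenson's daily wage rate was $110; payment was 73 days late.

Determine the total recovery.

Liquidated damages (equal amount): $68,080
Penalty days: min(73, 45) = 45
Waiting-time penalty: 45 × $110 = $4,950
Subtotal: $68,080 + $68,080 + $4,950 = $141,110
Attorney fees: 10% of $141,110 = $14,111
Total award: $141,110 + $14,111 = $155,221

$155,221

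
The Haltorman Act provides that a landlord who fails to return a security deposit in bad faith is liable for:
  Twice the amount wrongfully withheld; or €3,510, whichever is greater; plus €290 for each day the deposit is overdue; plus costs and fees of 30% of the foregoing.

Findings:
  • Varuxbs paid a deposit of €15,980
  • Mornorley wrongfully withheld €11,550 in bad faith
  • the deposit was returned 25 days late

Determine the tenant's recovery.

Recovery: €39,455

Doubled: 2 × €11,550 = €23,100
Minimum €3,510: €23,100 meets the minimum, no increase.
Late-return penalty: 25 × €290 = €7,250
Damages plus late penalty: €23,100 + €7,250 = €30,350
Costs and fees: 30% of €30,350 = €9,105
Total recovery: €30,350 + €9,105 = €39,455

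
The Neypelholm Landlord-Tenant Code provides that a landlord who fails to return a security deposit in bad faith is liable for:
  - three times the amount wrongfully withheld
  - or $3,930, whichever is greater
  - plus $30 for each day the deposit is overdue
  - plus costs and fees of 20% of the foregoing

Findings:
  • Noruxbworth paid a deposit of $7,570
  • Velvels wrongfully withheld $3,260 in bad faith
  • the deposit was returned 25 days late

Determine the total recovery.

Recovery: $12,636

Trebled: 3 × $3,260 = $9,780
Minimum $3,930: $9,780 meets the minimum, no increase.
Late-return penalty: 25 × $30 = $750
Damages plus late penalty: $9,780 + $750 = $10,530
Costs and fees: 20% of $10,530 = $2,106
Total recovery: $10,530 + $2,106 = $12,636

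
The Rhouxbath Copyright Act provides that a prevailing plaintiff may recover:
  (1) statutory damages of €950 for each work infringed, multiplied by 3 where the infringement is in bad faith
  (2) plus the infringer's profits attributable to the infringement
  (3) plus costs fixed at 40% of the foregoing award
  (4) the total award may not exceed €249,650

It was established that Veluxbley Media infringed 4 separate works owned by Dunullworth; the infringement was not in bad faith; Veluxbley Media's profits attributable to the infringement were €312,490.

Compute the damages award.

€249,650

Statutory damages: 4 × €950 = €3,800
Infringement not in bad faith: no ×3 enhancement.
Combined award: €3,800 + €312,490 = €316,290
Costs: 40% of €316,290 = €126,516
Award plus costs: €316,290 + €126,516 = €442,806
Cap at €249,650: €442,806 exceeds the cap → €249,650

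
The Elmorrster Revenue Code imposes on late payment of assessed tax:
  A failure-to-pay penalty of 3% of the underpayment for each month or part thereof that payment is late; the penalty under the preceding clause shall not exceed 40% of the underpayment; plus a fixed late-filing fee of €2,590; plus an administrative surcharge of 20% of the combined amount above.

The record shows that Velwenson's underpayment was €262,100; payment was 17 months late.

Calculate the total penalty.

€128,916

Accrued rate: 3% × 17 = 51%, capped at 40% → 40%
Failure-to-pay penalty: 40% of €262,100 = €104,840
Penalty before surcharge: €104,840 + €2,590 = €107,430
Administrative surcharge: 20% of €107,430 = €21,486
Total penalty: €107,430 + €21,486 = €128,916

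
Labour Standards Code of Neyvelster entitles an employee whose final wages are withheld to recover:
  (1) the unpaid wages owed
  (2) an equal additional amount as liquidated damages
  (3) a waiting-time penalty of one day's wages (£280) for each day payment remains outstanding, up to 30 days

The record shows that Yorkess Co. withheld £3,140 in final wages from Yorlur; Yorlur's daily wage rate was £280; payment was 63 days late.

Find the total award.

£14,680

Liquidated damages (equal amount): £3,140
Penalty days: min(63, 30) = 30
Waiting-time penalty: 30 × £280 = £8,400
Total award: £3,140 + £3,140 + £8,400 = £14,680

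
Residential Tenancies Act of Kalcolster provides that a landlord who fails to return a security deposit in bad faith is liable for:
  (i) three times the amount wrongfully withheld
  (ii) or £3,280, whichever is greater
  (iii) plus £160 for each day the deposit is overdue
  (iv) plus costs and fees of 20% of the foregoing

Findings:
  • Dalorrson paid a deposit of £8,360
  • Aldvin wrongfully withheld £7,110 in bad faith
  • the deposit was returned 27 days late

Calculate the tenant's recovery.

£30,780

Trebled: 3 × £7,110 = £21,330
Minimum £3,280: £21,330 meets the minimum, no increase.
Late-return penalty: 27 × £160 = £4,320
Damages plus late penalty: £21,330 + £4,320 = £25,650
Costs and fees: 20% of £25,650 = £5,130
Total recovery: £25,650 + £5,130 = £30,780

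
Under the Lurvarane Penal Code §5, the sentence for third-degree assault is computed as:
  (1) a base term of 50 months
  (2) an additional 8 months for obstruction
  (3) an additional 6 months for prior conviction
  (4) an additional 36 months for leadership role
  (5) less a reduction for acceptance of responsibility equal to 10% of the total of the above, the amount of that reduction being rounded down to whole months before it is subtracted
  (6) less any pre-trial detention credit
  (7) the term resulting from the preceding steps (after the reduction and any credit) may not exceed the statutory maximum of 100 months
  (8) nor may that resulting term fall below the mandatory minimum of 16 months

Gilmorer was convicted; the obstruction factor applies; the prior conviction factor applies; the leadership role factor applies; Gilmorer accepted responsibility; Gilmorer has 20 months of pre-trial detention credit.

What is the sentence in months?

Obstruction enhancement: +8 months
Prior conviction enhancement: +6 months
Leadership role enhancement: +36 months
Adjusted term: 50 months + 8 months + 6 months + 36 months = 100 months
Acceptance of responsibility reduction: 10% of 100 months = 10 months (rounded down)
After reduction: 100 − 10 = 90 months
Less pre-trial detention credit: 90 months − 20 months = 70 months
Cap at 100 months: 70 months is within the cap, no reduction.
Minimum 16 months: 70 months meets the minimum, no increase.

70 months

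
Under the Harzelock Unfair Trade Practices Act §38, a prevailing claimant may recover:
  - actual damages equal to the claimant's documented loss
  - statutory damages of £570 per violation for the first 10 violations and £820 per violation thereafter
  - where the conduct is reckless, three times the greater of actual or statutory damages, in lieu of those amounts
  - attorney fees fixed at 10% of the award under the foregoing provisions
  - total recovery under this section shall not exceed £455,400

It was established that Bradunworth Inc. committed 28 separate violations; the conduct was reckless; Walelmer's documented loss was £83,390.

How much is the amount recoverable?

Total recovery: £275,187

First 10 violations: 10 × £570 = £5,700
Remaining violations: (28 − 10) × £820 = £14,760
Statutory damages: £5,700 + £14,760 = £20,460
Greater of actual damages (£83,390) or statutory damages (£20,460): £83,390
Trebled: 3 × £83,390 = £250,170
Attorney fees: 10% of £250,170 = £25,017
Total before cap: £250,170 + £25,017 = £275,187
Cap at £455,400: £275,187 is within the cap, no reduction.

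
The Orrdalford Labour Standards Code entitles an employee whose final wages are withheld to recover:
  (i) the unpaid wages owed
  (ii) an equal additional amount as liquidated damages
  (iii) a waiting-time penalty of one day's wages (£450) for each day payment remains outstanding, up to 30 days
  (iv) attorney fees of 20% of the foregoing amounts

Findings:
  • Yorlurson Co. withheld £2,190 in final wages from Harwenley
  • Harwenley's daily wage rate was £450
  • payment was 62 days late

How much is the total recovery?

Liquidated damages (equal amount): £2,190
Penalty days: min(62, 30) = 30
Waiting-time penalty: 30 × £450 = £13,500
Subtotal: £2,190 + £2,190 + £13,500 = £17,880
Attorney fees: 20% of £17,880 = £3,576
Total award: £17,880 + £3,576 = £21,456

Total award: £21,456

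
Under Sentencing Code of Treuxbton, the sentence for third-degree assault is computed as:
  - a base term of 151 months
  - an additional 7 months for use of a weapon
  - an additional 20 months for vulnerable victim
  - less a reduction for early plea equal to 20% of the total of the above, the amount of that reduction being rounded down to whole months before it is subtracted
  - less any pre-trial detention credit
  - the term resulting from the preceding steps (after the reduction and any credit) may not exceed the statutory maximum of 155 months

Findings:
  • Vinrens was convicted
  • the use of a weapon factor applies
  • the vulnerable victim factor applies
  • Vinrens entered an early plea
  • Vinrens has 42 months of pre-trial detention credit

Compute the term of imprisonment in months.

101 months

Use of a weapon enhancement: +7 months
Vulnerable victim enhancement: +20 months
Adjusted term: 151 months + 7 months + 20 months = 178 months
Early plea reduction: 20% of 178 months = 35 months (rounded down)
After reduction: 178 − 35 = 143 months
Less pre-trial detention credit: 143 months − 42 months = 101 months
Cap at 155 months: 101 months is within the cap, no reduction.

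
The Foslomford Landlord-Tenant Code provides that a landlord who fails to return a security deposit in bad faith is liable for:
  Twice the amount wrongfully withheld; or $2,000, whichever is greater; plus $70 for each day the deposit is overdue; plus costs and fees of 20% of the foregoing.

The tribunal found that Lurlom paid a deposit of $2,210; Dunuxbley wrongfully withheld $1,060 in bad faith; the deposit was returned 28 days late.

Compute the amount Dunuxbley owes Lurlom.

$4,896

Doubled: 2 × $1,060 = $2,120
Minimum $2,000: $2,120 meets the minimum, no increase.
Late-return penalty: 28 × $70 = $1,960
Damages plus late penalty: $2,120 + $1,960 = $4,080
Costs and fees: 20% of $4,080 = $816
Total recovery: $4,080 + $816 = $4,896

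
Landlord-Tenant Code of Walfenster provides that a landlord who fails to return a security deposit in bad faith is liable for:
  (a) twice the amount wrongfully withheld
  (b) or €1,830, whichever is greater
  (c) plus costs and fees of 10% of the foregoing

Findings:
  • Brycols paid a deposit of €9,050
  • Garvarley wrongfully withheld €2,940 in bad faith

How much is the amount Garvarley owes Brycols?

Doubled: 2 × €2,940 = €5,880
Minimum €1,830: €5,880 meets the minimum, no increase.
Costs and fees: 10% of €5,880 = €588
Total recovery: €5,880 + €588 = €6,468

€6,468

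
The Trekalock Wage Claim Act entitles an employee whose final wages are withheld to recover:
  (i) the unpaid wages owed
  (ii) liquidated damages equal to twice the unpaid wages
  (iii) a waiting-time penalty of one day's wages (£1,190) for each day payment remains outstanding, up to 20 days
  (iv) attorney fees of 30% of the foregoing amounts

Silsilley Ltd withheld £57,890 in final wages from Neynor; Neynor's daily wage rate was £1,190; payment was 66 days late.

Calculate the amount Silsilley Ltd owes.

£256,711

Doubled: 2 × £57,890 = £115,780
Penalty days: min(66, 20) = 20
Waiting-time penalty: 20 × £1,190 = £23,800
Subtotal: £57,890 + £115,780 + £23,800 = £197,470
Attorney fees: 30% of £197,470 = £59,241
Total award: £197,470 + £59,241 = £256,711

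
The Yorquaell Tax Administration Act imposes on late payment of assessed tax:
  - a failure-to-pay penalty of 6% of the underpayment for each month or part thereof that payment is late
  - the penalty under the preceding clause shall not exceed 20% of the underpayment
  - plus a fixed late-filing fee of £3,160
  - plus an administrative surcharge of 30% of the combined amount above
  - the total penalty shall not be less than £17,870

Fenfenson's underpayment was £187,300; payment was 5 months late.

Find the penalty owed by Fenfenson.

Accrued rate: 6% × 5 = 30%, capped at 20% → 20%
Failure-to-pay penalty: 20% of £187,300 = £37,460
Penalty before surcharge: £37,460 + £3,160 = £40,620
Administrative surcharge: 30% of £40,620 = £12,186
Total penalty: £40,620 + £12,186 = £52,806
Minimum £17,870: £52,806 meets the minimum, no increase.

£52,806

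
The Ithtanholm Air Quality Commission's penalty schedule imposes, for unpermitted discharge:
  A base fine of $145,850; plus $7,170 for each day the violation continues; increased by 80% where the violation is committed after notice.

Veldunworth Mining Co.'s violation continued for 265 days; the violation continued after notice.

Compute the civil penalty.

$3,682,620

Per-day component: 265 × $7,170 = $1,900,050
Base plus per-day: $145,850 + $1,900,050 = $2,045,900
Enhancement: 80% of $2,045,900 = $1,636,720
Enhanced fine: $2,045,900 + $1,636,720 = $3,682,620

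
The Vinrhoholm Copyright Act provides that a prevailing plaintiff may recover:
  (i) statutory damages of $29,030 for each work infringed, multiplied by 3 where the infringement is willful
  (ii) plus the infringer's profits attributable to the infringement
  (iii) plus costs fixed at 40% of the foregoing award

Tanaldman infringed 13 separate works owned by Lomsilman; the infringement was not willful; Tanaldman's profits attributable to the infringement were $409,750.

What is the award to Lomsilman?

Statutory damages: 13 × $29,030 = $377,390
Infringement not willful: no ×3 enhancement.
Combined award: $377,390 + $409,750 = $787,140
Costs: 40% of $787,140 = $314,856
Award plus costs: $787,140 + $314,856 = $1,101,996

$1,101,996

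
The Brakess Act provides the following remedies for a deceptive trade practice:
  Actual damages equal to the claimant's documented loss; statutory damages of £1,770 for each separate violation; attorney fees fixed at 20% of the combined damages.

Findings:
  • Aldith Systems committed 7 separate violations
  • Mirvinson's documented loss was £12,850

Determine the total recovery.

£30,288

Statutory damages: 7 × £1,770 = £12,390
Combined damages: £12,850 + £12,390 = £25,240
Attorney fees: 20% of £25,240 = £5,048
Total recovery: £25,240 + £5,048 = £30,288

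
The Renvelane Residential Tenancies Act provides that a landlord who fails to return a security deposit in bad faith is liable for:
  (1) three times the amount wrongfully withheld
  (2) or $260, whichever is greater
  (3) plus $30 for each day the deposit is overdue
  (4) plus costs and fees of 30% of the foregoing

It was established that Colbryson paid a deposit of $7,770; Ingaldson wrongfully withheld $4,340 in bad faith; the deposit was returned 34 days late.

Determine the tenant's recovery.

Trebled: 3 × $4,340 = $13,020
Minimum $260: $13,020 meets the minimum, no increase.
Late-return penalty: 34 × $30 = $1,020
Damages plus late penalty: $13,020 + $1,020 = $14,040
Costs and fees: 30% of $14,040 = $4,212
Total recovery: $14,040 + $4,212 = $18,252

$18,252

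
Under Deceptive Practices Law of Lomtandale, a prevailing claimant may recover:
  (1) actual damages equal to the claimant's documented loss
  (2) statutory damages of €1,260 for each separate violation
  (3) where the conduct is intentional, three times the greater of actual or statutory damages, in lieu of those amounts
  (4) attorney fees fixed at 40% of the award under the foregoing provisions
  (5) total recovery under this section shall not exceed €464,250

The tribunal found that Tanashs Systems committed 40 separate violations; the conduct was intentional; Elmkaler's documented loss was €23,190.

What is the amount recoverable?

Statutory damages: 40 × €1,260 = €50,400
Greater of actual damages (€23,190) or statutory damages (€50,400): €50,400
Trebled: 3 × €50,400 = €151,200
Attorney fees: 40% of €151,200 = €60,480
Total before cap: €151,200 + €60,480 = €211,680
Cap at €464,250: €211,680 is within the cap, no reduction.

Total recovery: €211,680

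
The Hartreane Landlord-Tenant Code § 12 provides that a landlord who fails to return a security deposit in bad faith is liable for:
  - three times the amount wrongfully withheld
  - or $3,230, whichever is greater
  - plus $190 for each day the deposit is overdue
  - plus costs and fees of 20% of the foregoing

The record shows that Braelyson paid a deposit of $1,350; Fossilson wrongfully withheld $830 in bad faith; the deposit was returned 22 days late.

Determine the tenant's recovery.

Trebled: 3 × $830 = $2,490
Minimum $3,230: $2,490 is below the minimum → $3,230
Late-return penalty: 22 × $190 = $4,180
Damages plus late penalty: $3,230 + $4,180 = $7,410
Costs and fees: 20% of $7,410 = $1,482
Total recovery: $7,410 + $1,482 = $8,892

Recovery: $8,892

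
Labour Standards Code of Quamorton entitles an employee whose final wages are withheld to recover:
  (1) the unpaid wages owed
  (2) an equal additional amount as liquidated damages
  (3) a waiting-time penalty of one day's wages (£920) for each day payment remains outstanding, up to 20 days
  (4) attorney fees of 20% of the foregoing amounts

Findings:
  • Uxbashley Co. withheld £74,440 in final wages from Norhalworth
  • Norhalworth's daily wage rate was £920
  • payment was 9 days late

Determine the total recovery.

£188,592

Liquidated damages (equal amount): £74,440
Penalty days: min(9, 20) = 9
Waiting-time penalty: 9 × £920 = £8,280
Subtotal: £74,440 + £74,440 + £8,280 = £157,160
Attorney fees: 20% of £157,160 = £31,432
Total award: £157,160 + £31,432 = £188,592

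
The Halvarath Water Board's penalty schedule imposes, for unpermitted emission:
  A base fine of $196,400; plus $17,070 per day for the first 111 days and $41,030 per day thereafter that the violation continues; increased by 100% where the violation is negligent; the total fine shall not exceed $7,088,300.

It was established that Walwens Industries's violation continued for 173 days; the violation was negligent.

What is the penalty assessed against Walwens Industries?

$7,088,300

First 111 days: 111 × $17,070 = $1,894,770
Remaining days: (173 − 111) × $41,030 = $2,543,860
Per-day component: $1,894,770 + $2,543,860 = $4,438,630
Base plus per-day: $196,400 + $4,438,630 = $4,635,030
Enhancement: 100% of $4,635,030 = $4,635,030
Enhanced fine: $4,635,030 + $4,635,030 = $9,270,060
Cap at $7,088,300: $9,270,060 exceeds the cap → $7,088,300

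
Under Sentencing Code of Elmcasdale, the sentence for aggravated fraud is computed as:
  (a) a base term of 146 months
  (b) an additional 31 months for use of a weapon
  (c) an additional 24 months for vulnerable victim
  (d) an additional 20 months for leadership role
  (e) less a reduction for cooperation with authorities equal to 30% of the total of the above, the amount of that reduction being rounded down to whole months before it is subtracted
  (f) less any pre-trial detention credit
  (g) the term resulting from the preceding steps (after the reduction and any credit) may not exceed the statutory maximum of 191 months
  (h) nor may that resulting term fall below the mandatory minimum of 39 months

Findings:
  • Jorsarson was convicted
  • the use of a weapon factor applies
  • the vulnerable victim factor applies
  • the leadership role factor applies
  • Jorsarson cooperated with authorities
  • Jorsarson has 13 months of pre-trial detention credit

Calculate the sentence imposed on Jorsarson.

Use of a weapon enhancement: +31 months
Vulnerable victim enhancement: +24 months
Leadership role enhancement: +20 months
Adjusted term: 146 months + 31 months + 24 months + 20 months = 221 months
Cooperation with authorities reduction: 30% of 221 months = 66 months (rounded down)
After reduction: 221 − 66 = 155 months
Less pre-trial detention credit: 155 months − 13 months = 142 months
Cap at 191 months: 142 months is within the cap, no reduction.
Minimum 39 months: 142 months meets the minimum, no increase.

142 months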